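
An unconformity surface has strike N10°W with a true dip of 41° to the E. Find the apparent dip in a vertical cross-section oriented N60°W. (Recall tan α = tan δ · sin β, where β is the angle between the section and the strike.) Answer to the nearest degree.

34°

The strike is N10°W and the section trends N60°W; the acute angle between them is β = 50°.
tan α = tan 41° × sin 50° = 0.8693 × 0.7660 = 0.6659
α = arctan(0.6659) = 33.66°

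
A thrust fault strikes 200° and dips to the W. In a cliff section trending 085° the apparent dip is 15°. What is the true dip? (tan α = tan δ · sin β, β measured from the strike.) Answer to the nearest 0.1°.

β = acute angle between strike 200° and section 085° = 65°.
tan(true dip) = tan 15° / sin 65° = 0.2956
true dip = arctan 0.2956 = 16.47°

16.5°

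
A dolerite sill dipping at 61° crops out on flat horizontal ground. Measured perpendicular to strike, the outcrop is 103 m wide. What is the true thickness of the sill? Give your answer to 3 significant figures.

True thickness t = w · sin(dip) = 103 × sin 61°
t = 103 × 0.8746 = 90.086 m

90.1 m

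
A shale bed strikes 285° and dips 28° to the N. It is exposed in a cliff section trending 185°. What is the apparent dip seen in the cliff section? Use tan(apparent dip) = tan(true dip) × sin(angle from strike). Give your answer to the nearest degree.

28°

Angle between strike (285°) and section (185°): β = 80°.
tan(apparent dip) = tan 28° · sin 80° = 0.5236
α = arctan(0.5236) = 27.64°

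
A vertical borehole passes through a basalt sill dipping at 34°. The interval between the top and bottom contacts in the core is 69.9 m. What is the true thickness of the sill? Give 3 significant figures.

57.9 m

True thickness t = h · cos(dip) = 69.9 × cos 34°
t = 69.9 × 0.8290 = 57.950 m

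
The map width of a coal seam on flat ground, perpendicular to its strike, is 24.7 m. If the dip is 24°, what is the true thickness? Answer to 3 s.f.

True thickness t = w · sin(dip) = 24.7 × sin 24°
t = 24.7 × 0.4067 = 10.046 m

10.0 m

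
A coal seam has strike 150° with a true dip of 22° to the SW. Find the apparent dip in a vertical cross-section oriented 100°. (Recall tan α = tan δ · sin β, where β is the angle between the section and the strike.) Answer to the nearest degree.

17°

The strike is 150° and the section trends 100°; the acute angle between them is β = 50°.
tan(apparent dip) = tan 22° · sin 50° = 0.3095
apparent dip = arctan 0.3095 = 17.20°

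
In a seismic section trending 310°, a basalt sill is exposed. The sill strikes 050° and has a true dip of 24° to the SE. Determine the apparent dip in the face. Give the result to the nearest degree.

The strike is 050° and the section trends 310°; the acute angle between them is β = 80°.
tan α = tan 24° × sin 80° = 0.4452 × 0.9848 = 0.4385
α = arctan(0.4385) = 23.68°

24°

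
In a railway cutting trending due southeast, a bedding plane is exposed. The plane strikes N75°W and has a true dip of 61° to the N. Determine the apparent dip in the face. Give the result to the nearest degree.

42°

The strike is N75°W and the section trends due southeast; the acute angle between them is β = 30°.
tan α = tan 61° × sin 30° = 1.8040 × 0.5000 = 0.9020
α = arctan(0.9020) = 42.05°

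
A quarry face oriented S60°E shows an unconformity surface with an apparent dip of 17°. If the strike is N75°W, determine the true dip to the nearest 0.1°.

49.8°

The section is 15° from the strike.
tan(true dip) = tan 17° / sin 15° = 1.1813
δ = arctan(1.1813) = 49.75°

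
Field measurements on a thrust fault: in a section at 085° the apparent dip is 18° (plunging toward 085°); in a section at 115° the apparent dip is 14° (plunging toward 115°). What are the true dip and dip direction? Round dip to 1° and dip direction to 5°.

Represent each trace as a vector plunging at its apparent dip toward its trend (east-north-up frame): v₁ = (0.947, 0.083, -0.309), v₂ = (0.879, -0.410, -0.242).
n = v₁ × v₂ = (0.147, 0.043, 0.461) (taken with n_z > 0).
True dip = arccos(n_z / |n|) = arccos(0.9493) = 18.3°.
Dip direction = azimuth of (n_x, n_y) = atan2(0.147, 0.043) = 74°.

true dip 18°, dip direction 075°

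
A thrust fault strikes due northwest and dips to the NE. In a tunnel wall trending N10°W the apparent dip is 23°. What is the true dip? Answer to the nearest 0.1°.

36.5°

The section is 35° from the strike.
tan δ = tan α / sin β = tan 23° / sin 35° = 0.4245 / 0.5736 = 0.7400
δ = arctan(0.7400) = 36.50°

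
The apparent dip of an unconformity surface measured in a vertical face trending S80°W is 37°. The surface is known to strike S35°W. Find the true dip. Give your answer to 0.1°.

46.8°

β = acute angle between strike S35°W and section S80°W = 45°.
tan δ = tan α / sin β = tan 37° / sin 45° = 0.7536 / 0.7071 = 1.0657
δ = arctan(1.0657) = 46.82°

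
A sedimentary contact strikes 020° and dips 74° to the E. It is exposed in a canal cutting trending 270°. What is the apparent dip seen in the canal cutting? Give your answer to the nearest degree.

The strike is 020° and the section trends 270°; the acute angle between them is β = 70°.
tan α = tan 74° × sin 70° = 3.4874 × 0.9397 = 3.2771
α = arctan(3.2771) = 73.03°

73°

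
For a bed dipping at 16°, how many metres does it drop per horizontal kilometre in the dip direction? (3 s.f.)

287 m

drop per km = 1000 × tan 16° = 1000 × 0.2867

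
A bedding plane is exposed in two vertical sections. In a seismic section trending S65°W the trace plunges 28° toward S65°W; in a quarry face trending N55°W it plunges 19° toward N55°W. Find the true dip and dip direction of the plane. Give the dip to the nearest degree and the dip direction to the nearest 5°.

true dip 28°, dip direction 255°

Represent each trace as a vector plunging at its apparent dip toward its trend (east-north-up frame): v₁ = (-0.800, -0.373, -0.469), v₂ = (-0.775, 0.542, -0.326).
Cross product v₁ × v₂ gives the pole to the plane: n ∝ (-0.376, -0.103, 0.723).
tan δ = √(n_x²+n_y²)/n_z = 0.390/0.723, so δ = 28.3°.
The horizontal component of n points toward azimuth atan2(n_x, n_y) = 255°, the dip direction.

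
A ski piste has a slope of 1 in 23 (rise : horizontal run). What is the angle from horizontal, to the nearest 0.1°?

tan θ = 1/23 = 0.0435
θ = arctan(0.0435) = 2.49°

2.5°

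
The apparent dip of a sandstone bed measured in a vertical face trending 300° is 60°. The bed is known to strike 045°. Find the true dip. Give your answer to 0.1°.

The section is 75° from the strike.
tan(true dip) = tan 60° / sin 75° = 1.7932
true dip = arctan 1.7932 = 60.85°

60.9°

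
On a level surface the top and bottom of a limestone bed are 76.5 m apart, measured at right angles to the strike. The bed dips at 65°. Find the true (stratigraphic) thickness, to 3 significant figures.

True thickness t = w · sin(dip) = 76.5 × sin 65°
t = 76.5 × 0.9063 = 69.333 m

69.3 m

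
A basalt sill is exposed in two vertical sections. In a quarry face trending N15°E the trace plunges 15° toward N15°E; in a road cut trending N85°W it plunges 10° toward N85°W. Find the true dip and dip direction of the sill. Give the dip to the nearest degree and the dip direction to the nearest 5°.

Represent each trace as a vector plunging at its apparent dip toward its trend (east-north-up frame): v₁ = (0.250, 0.933, -0.259), v₂ = (-0.981, 0.086, -0.174).
Cross product v₁ × v₂ gives the pole to the plane: n ∝ (-0.140, 0.297, 0.937).
Dip δ = arctan(|n_h|/n_z) = arctan(0.329/0.937) = 19.3°.
Dip direction = atan2(-0.140, 0.297) = 335° (azimuth of n's horizontal projection).

true dip 19°, dip direction 335°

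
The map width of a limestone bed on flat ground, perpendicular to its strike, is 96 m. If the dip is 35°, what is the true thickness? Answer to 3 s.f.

True thickness t = w · sin(dip) = 96 × sin 35°
t = 96 × 0.5736 = 55.063 m

55.1 m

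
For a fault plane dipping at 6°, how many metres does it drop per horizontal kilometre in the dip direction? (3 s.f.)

105 m

drop per km = 1000 × tan 6° = 1000 × 0.1051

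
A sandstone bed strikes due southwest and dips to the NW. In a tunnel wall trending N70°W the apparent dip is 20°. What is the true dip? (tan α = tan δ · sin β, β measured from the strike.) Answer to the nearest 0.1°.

β = acute angle between strike due southwest and section N70°W = 65°.
tan δ = tan α / sin β = tan 20° / sin 65° = 0.3640 / 0.9063 = 0.4016
true dip = arctan 0.4016 = 21.88°

21.9°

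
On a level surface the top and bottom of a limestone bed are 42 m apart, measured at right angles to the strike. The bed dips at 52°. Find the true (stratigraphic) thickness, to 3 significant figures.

33.1 m

True thickness t = w · sin(dip) = 42 × sin 52°
t = 42 × 0.7880 = 33.096 m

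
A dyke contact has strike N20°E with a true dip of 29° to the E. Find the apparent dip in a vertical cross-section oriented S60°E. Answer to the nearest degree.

The section lies 80° from the strike.
tan(apparent dip) = tan 29° · sin 80° = 0.5459
apparent dip = arctan 0.5459 = 28.63°

29°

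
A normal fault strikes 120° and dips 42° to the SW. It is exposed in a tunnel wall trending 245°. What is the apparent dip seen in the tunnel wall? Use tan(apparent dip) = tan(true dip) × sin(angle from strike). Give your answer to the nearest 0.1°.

The section lies 55° from the strike.
tan(apparent dip) = tan 42° · sin 55° = 0.7376
α = arctan(0.7376) = 36.41°

36.4°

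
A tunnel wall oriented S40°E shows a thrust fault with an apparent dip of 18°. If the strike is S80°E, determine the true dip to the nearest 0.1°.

The section is 40° from the strike.
tan(true dip) = tan 18° / sin 40° = 0.5055
δ = arctan(0.5055) = 26.82°

26.8°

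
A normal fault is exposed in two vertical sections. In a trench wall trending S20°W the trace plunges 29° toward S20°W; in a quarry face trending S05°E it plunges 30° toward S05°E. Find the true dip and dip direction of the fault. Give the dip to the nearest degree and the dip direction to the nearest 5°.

Each apparent-dip line lies in the plane. As unit vectors (x east, y north, z up), v₁ plunges 29°→S20°W and v₂ plunges 30°→S05°E.
n = v₁ × v₂ = (-0.007, -0.186, 0.320) (taken with n_z > 0).
Dip δ = arctan(|n_h|/n_z) = arctan(0.186/0.320) = 30.2°.
The horizontal component of n points toward azimuth atan2(n_x, n_y) = 182°, the dip direction.

true dip 30°, dip direction 180°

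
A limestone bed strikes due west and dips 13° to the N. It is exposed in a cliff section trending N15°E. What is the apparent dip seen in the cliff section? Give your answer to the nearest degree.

13°

The section lies 75° from the strike.
tan α = tan 13° × sin 75° = 0.2309 × 0.9659 = 0.2230
α = arctan(0.2230) = 12.57°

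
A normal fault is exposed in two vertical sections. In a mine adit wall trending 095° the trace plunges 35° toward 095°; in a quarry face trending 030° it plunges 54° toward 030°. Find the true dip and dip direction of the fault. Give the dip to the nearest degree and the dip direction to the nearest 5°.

Each apparent-dip line lies in the plane. As unit vectors (x east, y north, z up), v₁ plunges 35°→095° and v₂ plunges 54°→030°.
n = v₁ × v₂ = (0.350, 0.492, 0.436) (taken with n_z > 0).
True dip = arccos(n_z / |n|) = arccos(0.5861) = 54.1°.
Dip direction = azimuth of (n_x, n_y) = atan2(0.350, 0.492) = 35°.

true dip 54°, dip direction 035°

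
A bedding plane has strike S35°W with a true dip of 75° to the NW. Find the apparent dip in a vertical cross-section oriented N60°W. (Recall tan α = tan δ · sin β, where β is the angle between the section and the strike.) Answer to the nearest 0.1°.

The section lies 85° from the strike.
tan α = tan 75° × sin 85° = 3.7321 × 0.9962 = 3.7178
α = arctan(3.7178) = 74.95°

74.9°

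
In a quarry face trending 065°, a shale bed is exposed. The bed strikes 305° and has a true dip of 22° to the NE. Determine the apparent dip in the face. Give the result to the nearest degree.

19°

Angle between strike (305°) and section (065°): β = 60°.
tan(apparent dip) = tan 22° · sin 60° = 0.3499
apparent dip = arctan 0.3499 = 19.28°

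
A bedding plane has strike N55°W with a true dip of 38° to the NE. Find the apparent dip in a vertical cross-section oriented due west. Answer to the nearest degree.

The strike is N55°W and the section trends due west; the acute angle between them is β = 35°.
tan(apparent dip) = tan 38° · sin 35° = 0.4481
apparent dip = arctan 0.4481 = 24.14°

24°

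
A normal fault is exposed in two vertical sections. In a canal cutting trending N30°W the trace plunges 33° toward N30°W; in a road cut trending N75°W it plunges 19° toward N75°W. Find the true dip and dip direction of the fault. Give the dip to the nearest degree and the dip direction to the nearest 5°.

The two traces are lines in the plane: v₁ = (sin 330°·cos 33°, cos 330°·cos 33°, −sin 33°), v₂ = (sin 285°·cos 19°, cos 285°·cos 19°, −sin 19°).
n = v₁ × v₂ = (-0.103, 0.361, 0.561) (taken with n_z > 0).
Dip δ = arctan(|n_h|/n_z) = arctan(0.375/0.561) = 33.8°.
The horizontal component of n points toward azimuth atan2(n_x, n_y) = 344°, the dip direction.

true dip 34°, dip direction 345°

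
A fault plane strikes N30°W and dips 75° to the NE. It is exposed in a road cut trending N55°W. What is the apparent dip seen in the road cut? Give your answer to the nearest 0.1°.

Angle between strike (N30°W) and section (N55°W): β = 25°.
tan(apparent dip) = tan 75° · sin 25° = 1.5772
apparent dip = arctan 1.5772 = 57.62°

57.6°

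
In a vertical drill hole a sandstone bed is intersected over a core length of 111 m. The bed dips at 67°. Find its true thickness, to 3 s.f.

True thickness t = h · cos(dip) = 111 × cos 67°
t = 111 × 0.3907 = 43.371 m

43.4 m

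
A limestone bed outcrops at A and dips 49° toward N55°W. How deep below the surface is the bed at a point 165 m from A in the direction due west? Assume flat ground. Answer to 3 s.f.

155 m

The hole lies 35° from the dip direction, so the down-dip offset is 165 × cos 35° = 135.16 m.
Depth = down-dip offset × tan(dip) = 135.16 × tan 49° = 135.16 × 1.1504
Depth = 155.48 m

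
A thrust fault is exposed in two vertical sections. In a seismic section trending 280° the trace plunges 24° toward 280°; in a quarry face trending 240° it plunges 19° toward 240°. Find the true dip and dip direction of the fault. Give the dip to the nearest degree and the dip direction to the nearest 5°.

true dip 24°, dip direction 280°

The two traces are lines in the plane: v₁ = (sin 280°·cos 24°, cos 280°·cos 24°, −sin 24°), v₂ = (sin 240°·cos 19°, cos 240°·cos 19°, −sin 19°).
The plane normal is n = v₁ × v₂ ∝ (-0.244, 0.040, 0.555).
True dip = arccos(n_z / |n|) = arccos(0.9135) = 24.0°.
The horizontal component of n points toward azimuth atan2(n_x, n_y) = 279°, the dip direction.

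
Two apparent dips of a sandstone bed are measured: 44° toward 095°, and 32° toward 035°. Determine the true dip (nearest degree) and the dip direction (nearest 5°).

true dip 44°, dip direction 085°

The two traces are lines in the plane: v₁ = (sin 95°·cos 44°, cos 95°·cos 44°, −sin 44°), v₂ = (sin 35°·cos 32°, cos 35°·cos 32°, −sin 32°).
n = v₁ × v₂ = (0.516, 0.042, 0.528) (taken with n_z > 0).
True dip = arccos(n_z / |n|) = arccos(0.7144) = 44.4°.
Dip direction = atan2(0.516, 0.042) = 85° (azimuth of n's horizontal projection).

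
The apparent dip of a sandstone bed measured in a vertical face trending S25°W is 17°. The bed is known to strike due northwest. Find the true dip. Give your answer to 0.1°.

β = acute angle between strike due northwest and section S25°W = 70°.
tan(true dip) = tan 17° / sin 70° = 0.3254
true dip = arctan 0.3254 = 18.02°

18.0°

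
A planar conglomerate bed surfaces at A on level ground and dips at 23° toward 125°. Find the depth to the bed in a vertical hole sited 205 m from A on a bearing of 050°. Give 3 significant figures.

22.5 m

The hole lies 75° from the dip direction, so the down-dip offset is 205 × cos 75° = 53.06 m.
Depth = down-dip offset × tan(dip) = 53.06 × tan 23° = 53.06 × 0.4245
Depth = 22.52 m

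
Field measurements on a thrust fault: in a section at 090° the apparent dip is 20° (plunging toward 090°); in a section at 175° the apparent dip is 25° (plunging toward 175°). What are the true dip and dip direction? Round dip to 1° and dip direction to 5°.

The two traces are lines in the plane: v₁ = (sin 90°·cos 20°, cos 90°·cos 20°, −sin 20°), v₂ = (sin 175°·cos 25°, cos 175°·cos 25°, −sin 25°).
n = v₁ × v₂ = (0.309, -0.370, 0.848) (taken with n_z > 0).
Dip δ = arctan(|n_h|/n_z) = arctan(0.482/0.848) = 29.6°.
Dip direction = atan2(0.309, -0.370) = 140° (azimuth of n's horizontal projection).

true dip 30°, dip direction 140°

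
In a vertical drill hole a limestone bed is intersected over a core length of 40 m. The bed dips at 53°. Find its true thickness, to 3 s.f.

24.1 m

True thickness t = h · cos(dip) = 40 × cos 53°
t = 40 × 0.6018 = 24.073 m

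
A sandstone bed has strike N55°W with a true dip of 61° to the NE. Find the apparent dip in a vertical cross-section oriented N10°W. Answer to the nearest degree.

The section lies 45° from the strike.
tan(apparent dip) = tan 61° · sin 45° = 1.2757
apparent dip = arctan 1.2757 = 51.91°

52°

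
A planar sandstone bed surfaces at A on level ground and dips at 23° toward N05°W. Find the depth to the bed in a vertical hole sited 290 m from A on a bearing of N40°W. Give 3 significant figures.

The hole lies 35° from the dip direction, so the down-dip offset is 290 × cos 35° = 237.55 m.
Depth = down-dip offset × tan(dip) = 237.55 × tan 23° = 237.55 × 0.4245
Depth = 100.84 m

101 m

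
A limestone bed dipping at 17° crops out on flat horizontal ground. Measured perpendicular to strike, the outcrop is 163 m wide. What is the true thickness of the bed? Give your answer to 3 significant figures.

47.7 m

True thickness t = w · sin(dip) = 163 × sin 17°
t = 163 × 0.2924 = 47.657 m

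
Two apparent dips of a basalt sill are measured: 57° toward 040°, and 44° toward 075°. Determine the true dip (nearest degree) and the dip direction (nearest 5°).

true dip 58°, dip direction 020°

Each apparent-dip line lies in the plane. As unit vectors (x east, y north, z up), v₁ plunges 57°→040° and v₂ plunges 44°→075°.
The plane normal is n = v₁ × v₂ ∝ (0.134, 0.340, 0.225).
True dip = arccos(n_z / |n|) = arccos(0.5244) = 58.4°.
The horizontal component of n points toward azimuth atan2(n_x, n_y) = 21°, the dip direction.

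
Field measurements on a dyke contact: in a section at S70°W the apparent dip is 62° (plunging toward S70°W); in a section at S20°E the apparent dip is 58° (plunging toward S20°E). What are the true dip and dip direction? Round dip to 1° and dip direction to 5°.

true dip 68°, dip direction 210°

Each apparent-dip line lies in the plane. As unit vectors (x east, y north, z up), v₁ plunges 62°→S70°W and v₂ plunges 58°→S20°E.
The plane normal is n = v₁ × v₂ ∝ (-0.304, -0.534, 0.249).
Dip δ = arctan(|n_h|/n_z) = arctan(0.614/0.249) = 68.0°.
The horizontal component of n points toward azimuth atan2(n_x, n_y) = 210°, the dip direction.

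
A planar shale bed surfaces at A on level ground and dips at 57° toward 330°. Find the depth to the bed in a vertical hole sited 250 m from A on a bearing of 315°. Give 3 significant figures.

372 m

The hole lies 15° from the dip direction, so the down-dip offset is 250 × cos 15° = 241.48 m.
Depth = down-dip offset × tan(dip) = 241.48 × tan 57° = 241.48 × 1.5399
Depth = 371.85 m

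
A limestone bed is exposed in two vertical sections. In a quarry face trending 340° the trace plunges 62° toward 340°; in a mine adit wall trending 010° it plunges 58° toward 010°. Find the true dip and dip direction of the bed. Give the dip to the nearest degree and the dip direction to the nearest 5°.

true dip 62°, dip direction 340°

The two traces are lines in the plane: v₁ = (sin 340°·cos 62°, cos 340°·cos 62°, −sin 62°), v₂ = (sin 10°·cos 58°, cos 10°·cos 58°, −sin 58°).
The plane normal is n = v₁ × v₂ ∝ (-0.087, 0.217, 0.124).
True dip = arccos(n_z / |n|) = arccos(0.4693) = 62.0°.
Dip direction = azimuth of (n_x, n_y) = atan2(-0.087, 0.217) = 338°.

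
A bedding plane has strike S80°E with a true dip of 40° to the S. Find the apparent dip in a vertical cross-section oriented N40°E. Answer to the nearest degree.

36°

The section lies 60° from the strike.
tan α = tan 40° × sin 60° = 0.8391 × 0.8660 = 0.7267
α = arctan(0.7267) = 36.01°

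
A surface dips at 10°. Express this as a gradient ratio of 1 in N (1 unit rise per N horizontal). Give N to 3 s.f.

1 : N means tan θ = 1/N, so N = 1/tan 10° = 1/0.1763

1 in 5.67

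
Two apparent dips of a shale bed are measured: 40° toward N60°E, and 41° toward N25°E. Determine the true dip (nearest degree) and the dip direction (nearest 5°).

true dip 42°, dip direction 040°

Each apparent-dip line lies in the plane. As unit vectors (x east, y north, z up), v₁ plunges 40°→N60°E and v₂ plunges 41°→N25°E.
n = v₁ × v₂ = (0.188, 0.230, 0.332) (taken with n_z > 0).
Dip δ = arctan(|n_h|/n_z) = arctan(0.297/0.332) = 41.9°.
Dip direction = atan2(0.188, 0.230) = 39° (azimuth of n's horizontal projection).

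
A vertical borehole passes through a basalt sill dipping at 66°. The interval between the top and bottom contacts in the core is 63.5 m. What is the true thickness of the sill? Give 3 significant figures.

True thickness t = h · cos(dip) = 63.5 × cos 66°
t = 63.5 × 0.4067 = 25.828 m

25.8 m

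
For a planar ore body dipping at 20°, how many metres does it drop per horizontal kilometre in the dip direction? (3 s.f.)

drop per km = 1000 × tan 20° = 1000 × 0.3640

364 m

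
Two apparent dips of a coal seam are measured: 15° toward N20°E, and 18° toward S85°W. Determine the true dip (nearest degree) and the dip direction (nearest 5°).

true dip 29°, dip direction 320°

Represent each trace as a vector plunging at its apparent dip toward its trend (east-north-up frame): v₁ = (0.330, 0.908, -0.259), v₂ = (-0.947, -0.083, -0.309).
n = v₁ × v₂ = (-0.302, 0.347, 0.833) (taken with n_z > 0).
Dip δ = arctan(|n_h|/n_z) = arctan(0.460/0.833) = 28.9°.
The horizontal component of n points toward azimuth atan2(n_x, n_y) = 319°, the dip direction.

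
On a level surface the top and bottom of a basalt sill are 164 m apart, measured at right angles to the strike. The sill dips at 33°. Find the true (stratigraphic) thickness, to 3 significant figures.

True thickness t = w · sin(dip) = 164 × sin 33°
t = 164 × 0.5446 = 89.321 m

89.3 m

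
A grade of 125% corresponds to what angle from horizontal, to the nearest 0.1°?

51.3°

tan θ = 125/100 = 1.2500
θ = arctan(1.2500) = 51.34°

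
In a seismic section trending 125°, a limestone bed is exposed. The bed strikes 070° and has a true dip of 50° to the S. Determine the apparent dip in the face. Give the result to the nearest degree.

Angle between strike (070°) and section (125°): β = 55°.
tan(apparent dip) = tan 50° · sin 55° = 0.9762
apparent dip = arctan 0.9762 = 44.31°

44°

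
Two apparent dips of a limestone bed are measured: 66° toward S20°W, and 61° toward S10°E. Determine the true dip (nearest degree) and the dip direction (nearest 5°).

true dip 66°, dip direction 205°

Represent each trace as a vector plunging at its apparent dip toward its trend (east-north-up frame): v₁ = (-0.139, -0.382, -0.914), v₂ = (0.084, -0.477, -0.875).
n = v₁ × v₂ = (-0.102, -0.199, 0.099) (taken with n_z > 0).
Dip δ = arctan(|n_h|/n_z) = arctan(0.223/0.099) = 66.2°.
The horizontal component of n points toward azimuth atan2(n_x, n_y) = 207°, the dip direction.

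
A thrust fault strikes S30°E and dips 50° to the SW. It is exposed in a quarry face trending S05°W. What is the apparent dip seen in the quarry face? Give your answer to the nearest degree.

The section lies 35° from the strike.
tan(apparent dip) = tan 50° · sin 35° = 0.6836
α = arctan(0.6836) = 34.36°

34°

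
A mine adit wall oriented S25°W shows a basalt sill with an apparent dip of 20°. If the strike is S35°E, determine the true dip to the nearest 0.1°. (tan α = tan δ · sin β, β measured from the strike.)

The section is 60° from the strike.
tan δ = tan α / sin β = tan 20° / sin 60° = 0.3640 / 0.8660 = 0.4203
true dip = arctan 0.4203 = 22.80°

22.8°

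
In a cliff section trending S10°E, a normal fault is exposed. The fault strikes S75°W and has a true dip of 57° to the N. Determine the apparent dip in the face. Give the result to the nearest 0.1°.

Angle between strike (S75°W) and section (S10°E): β = 85°.
tan α = tan 57° × sin 85° = 1.5399 × 0.9962 = 1.5340
apparent dip = arctan 1.5340 = 56.90°

56.9°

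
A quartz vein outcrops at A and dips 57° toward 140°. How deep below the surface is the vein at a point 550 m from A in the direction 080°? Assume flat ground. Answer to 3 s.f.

The hole lies 60° from the dip direction, so the down-dip offset is 550 × cos 60° = 275.00 m.
Depth = down-dip offset × tan(dip) = 275.00 × tan 57° = 275.00 × 1.5399
Depth = 423.46 m

423 m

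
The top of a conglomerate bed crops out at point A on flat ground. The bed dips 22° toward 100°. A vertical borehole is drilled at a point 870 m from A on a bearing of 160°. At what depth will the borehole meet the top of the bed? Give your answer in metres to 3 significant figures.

176 m

The hole lies 60° from the dip direction, so the down-dip offset is 870 × cos 60° = 435.00 m.
Depth = down-dip offset × tan(dip) = 435.00 × tan 22° = 435.00 × 0.4040
Depth = 175.75 m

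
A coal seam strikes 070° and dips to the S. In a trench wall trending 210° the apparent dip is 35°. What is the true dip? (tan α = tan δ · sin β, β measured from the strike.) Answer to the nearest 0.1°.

The section is 40° from the strike.
tan δ = tan α / sin β = tan 35° / sin 40° = 0.7002 / 0.6428 = 1.0893
δ = arctan(1.0893) = 47.45°

47.4°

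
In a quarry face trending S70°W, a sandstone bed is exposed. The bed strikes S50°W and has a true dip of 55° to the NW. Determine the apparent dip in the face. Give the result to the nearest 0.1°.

26.0°

Angle between strike (S50°W) and section (S70°W): β = 20°.
tan(apparent dip) = tan 55° · sin 20° = 0.4885
apparent dip = arctan 0.4885 = 26.03°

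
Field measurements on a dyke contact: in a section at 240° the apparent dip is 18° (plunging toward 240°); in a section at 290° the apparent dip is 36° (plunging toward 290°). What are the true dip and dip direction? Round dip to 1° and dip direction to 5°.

The two traces are lines in the plane: v₁ = (sin 240°·cos 18°, cos 240°·cos 18°, −sin 18°), v₂ = (sin 290°·cos 36°, cos 290°·cos 36°, −sin 36°).
Cross product v₁ × v₂ gives the pole to the plane: n ∝ (-0.365, 0.249, 0.589).
Dip δ = arctan(|n_h|/n_z) = arctan(0.442/0.589) = 36.9°.
Dip direction = atan2(-0.365, 0.249) = 304° (azimuth of n's horizontal projection).

true dip 37°, dip direction 305°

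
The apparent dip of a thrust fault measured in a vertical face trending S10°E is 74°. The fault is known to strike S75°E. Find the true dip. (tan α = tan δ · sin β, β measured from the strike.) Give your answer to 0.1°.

The section is 65° from the strike.
tan δ = tan α / sin β = tan 74° / sin 65° = 3.4874 / 0.9063 = 3.8479
δ = arctan(3.8479) = 75.43°

75.4°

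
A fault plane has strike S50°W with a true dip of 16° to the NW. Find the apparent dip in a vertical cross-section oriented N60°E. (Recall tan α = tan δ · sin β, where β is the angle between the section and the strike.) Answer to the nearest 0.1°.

The section lies 10° from the strike.
tan α = tan 16° × sin 10° = 0.2867 × 0.1736 = 0.0498
apparent dip = arctan 0.0498 = 2.85°

2.9°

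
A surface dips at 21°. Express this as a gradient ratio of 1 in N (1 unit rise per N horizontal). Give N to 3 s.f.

1 in 2.61

1 : N means tan θ = 1/N, so N = 1/tan 21° = 1/0.3839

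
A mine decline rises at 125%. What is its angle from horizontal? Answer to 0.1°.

tan θ = 125/100 = 1.2500
θ = arctan(1.2500) = 51.34°

51.3°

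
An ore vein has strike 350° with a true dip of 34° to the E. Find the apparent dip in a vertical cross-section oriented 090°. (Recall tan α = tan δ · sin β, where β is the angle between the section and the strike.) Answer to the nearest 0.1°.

33.6°

The strike is 350° and the section trends 090°; the acute angle between them is β = 80°.
tan α = tan 34° × sin 80° = 0.6745 × 0.9848 = 0.6643
apparent dip = arctan 0.6643 = 33.59°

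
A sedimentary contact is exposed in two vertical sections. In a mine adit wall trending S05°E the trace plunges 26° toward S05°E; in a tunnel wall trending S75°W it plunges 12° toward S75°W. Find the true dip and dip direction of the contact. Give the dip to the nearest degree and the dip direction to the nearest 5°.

true dip 27°, dip direction 190°

Represent each trace as a vector plunging at its apparent dip toward its trend (east-north-up frame): v₁ = (0.078, -0.895, -0.438), v₂ = (-0.945, -0.253, -0.208).
Cross product v₁ × v₂ gives the pole to the plane: n ∝ (-0.075, -0.430, 0.866).
Dip δ = arctan(|n_h|/n_z) = arctan(0.437/0.866) = 26.8°.
Dip direction = atan2(-0.075, -0.430) = 190° (azimuth of n's horizontal projection).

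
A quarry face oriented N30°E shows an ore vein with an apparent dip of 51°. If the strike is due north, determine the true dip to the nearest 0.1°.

68.0°

β = acute angle between strike due north and section N30°E = 30°.
tan(true dip) = tan 51° / sin 30° = 2.4698
true dip = arctan 2.4698 = 67.96°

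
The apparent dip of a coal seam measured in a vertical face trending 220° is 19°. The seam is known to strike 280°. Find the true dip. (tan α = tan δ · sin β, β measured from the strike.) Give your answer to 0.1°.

21.7°

β = acute angle between strike 280° and section 220° = 60°.
tan δ = tan α / sin β = tan 19° / sin 60° = 0.3443 / 0.8660 = 0.3976
δ = arctan(0.3976) = 21.68°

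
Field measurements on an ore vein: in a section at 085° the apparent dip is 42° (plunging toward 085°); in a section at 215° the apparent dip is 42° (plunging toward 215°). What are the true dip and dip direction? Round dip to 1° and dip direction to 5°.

Each apparent-dip line lies in the plane. As unit vectors (x east, y north, z up), v₁ plunges 42°→085° and v₂ plunges 42°→215°.
Cross product v₁ × v₂ gives the pole to the plane: n ∝ (0.451, -0.781, 0.423).
Dip δ = arctan(|n_h|/n_z) = arctan(0.901/0.423) = 64.9°.
Dip direction = azimuth of (n_x, n_y) = atan2(0.451, -0.781) = 150°.

true dip 65°, dip direction 150°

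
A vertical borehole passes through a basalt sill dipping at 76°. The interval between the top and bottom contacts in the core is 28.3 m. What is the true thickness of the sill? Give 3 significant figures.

6.85 m

True thickness t = h · cos(dip) = 28.3 × cos 76°
t = 28.3 × 0.2419 = 6.846 m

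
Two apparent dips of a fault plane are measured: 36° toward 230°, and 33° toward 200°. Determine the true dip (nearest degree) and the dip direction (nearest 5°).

true dip 36°, dip direction 225°

Represent each trace as a vector plunging at its apparent dip toward its trend (east-north-up frame): v₁ = (-0.620, -0.520, -0.588), v₂ = (-0.287, -0.788, -0.545).
The plane normal is n = v₁ × v₂ ∝ (-0.180, -0.169, 0.339).
tan δ = √(n_x²+n_y²)/n_z = 0.247/0.339, so δ = 36.0°.
Dip direction = atan2(-0.180, -0.169) = 227° (azimuth of n's horizontal projection).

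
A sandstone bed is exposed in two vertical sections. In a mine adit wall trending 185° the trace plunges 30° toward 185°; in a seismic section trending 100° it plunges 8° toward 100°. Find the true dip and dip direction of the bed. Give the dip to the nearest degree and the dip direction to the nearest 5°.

Each apparent-dip line lies in the plane. As unit vectors (x east, y north, z up), v₁ plunges 30°→185° and v₂ plunges 8°→100°.
n = v₁ × v₂ = (0.034, -0.498, 0.854) (taken with n_z > 0).
True dip = arccos(n_z / |n|) = arccos(0.8634) = 30.3°.
Dip direction = atan2(0.034, -0.498) = 176° (azimuth of n's horizontal projection).

true dip 30°, dip direction 175°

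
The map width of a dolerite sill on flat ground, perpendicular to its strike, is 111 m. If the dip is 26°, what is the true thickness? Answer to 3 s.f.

True thickness t = w · sin(dip) = 111 × sin 26°
t = 111 × 0.4384 = 48.659 m

48.7 m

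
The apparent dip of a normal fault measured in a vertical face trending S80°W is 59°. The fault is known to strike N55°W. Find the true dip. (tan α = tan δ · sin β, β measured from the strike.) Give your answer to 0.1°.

β = acute angle between strike N55°W and section S80°W = 45°.
tan(true dip) = tan 59° / sin 45° = 2.3536
δ = arctan(2.3536) = 66.98°

67.0°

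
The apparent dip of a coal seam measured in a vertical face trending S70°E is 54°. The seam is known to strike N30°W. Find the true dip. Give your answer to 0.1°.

65.0°

The section is 40° from the strike.
tan(true dip) = tan 54° / sin 40° = 2.1413
δ = arctan(2.1413) = 64.97°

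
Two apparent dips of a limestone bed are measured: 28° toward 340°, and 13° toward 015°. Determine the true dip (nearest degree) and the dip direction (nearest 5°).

The two traces are lines in the plane: v₁ = (sin 340°·cos 28°, cos 340°·cos 28°, −sin 28°), v₂ = (sin 15°·cos 13°, cos 15°·cos 13°, −sin 13°).
n = v₁ × v₂ = (-0.255, 0.186, 0.493) (taken with n_z > 0).
Dip δ = arctan(|n_h|/n_z) = arctan(0.316/0.493) = 32.6°.
The horizontal component of n points toward azimuth atan2(n_x, n_y) = 306°, the dip direction.

true dip 33°, dip direction 305°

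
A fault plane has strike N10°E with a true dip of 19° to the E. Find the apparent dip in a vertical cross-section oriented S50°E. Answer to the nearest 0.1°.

16.6°

The strike is N10°E and the section trends S50°E; the acute angle between them is β = 60°.
tan α = tan 19° × sin 60° = 0.3443 × 0.8660 = 0.2982
α = arctan(0.2982) = 16.60°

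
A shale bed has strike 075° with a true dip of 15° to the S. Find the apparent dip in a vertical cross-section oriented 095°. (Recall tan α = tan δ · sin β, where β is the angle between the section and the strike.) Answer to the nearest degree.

The section lies 20° from the strike.
tan α = tan 15° × sin 20° = 0.2679 × 0.3420 = 0.0916
apparent dip = arctan 0.0916 = 5.24°

5°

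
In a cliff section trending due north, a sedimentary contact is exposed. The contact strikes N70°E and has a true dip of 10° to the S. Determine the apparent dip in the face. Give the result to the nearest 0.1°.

The section lies 70° from the strike.
tan(apparent dip) = tan 10° · sin 70° = 0.1657
α = arctan(0.1657) = 9.41°

9.4°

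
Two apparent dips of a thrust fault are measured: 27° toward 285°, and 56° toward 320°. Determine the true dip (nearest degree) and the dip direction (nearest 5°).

Each apparent-dip line lies in the plane. As unit vectors (x east, y north, z up), v₁ plunges 27°→285° and v₂ plunges 56°→320°.
The plane normal is n = v₁ × v₂ ∝ (-0.003, 0.550, 0.286).
True dip = arccos(n_z / |n|) = arccos(0.4609) = 62.6°.
Dip direction = atan2(-0.003, 0.550) = 360° (azimuth of n's horizontal projection).

true dip 63°, dip direction 000°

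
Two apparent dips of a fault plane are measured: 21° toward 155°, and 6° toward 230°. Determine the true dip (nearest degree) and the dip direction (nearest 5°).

The two traces are lines in the plane: v₁ = (sin 155°·cos 21°, cos 155°·cos 21°, −sin 21°), v₂ = (sin 230°·cos 6°, cos 230°·cos 6°, −sin 6°).
Cross product v₁ × v₂ gives the pole to the plane: n ∝ (0.141, -0.314, 0.897).
Dip δ = arctan(|n_h|/n_z) = arctan(0.344/0.897) = 21.0°.
Dip direction = atan2(0.141, -0.314) = 156° (azimuth of n's horizontal projection).

true dip 21°, dip direction 155°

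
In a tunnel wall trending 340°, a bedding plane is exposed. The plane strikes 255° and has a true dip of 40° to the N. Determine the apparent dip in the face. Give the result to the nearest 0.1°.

39.9°

Angle between strike (255°) and section (340°): β = 85°.
tan α = tan 40° × sin 85° = 0.8391 × 0.9962 = 0.8359
α = arctan(0.8359) = 39.89°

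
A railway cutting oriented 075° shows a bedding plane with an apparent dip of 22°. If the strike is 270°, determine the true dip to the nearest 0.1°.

β = acute angle between strike 270° and section 075° = 15°.
tan(true dip) = tan 22° / sin 15° = 1.5610
δ = arctan(1.5610) = 57.36°

57.4°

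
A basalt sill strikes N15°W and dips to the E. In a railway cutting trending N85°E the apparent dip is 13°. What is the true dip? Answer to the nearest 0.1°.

The section is 80° from the strike.
tan(true dip) = tan 13° / sin 80° = 0.2344
δ = arctan(0.2344) = 13.19°

13.2°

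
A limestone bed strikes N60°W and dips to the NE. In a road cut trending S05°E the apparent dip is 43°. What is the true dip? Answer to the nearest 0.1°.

The section is 55° from the strike.
tan(true dip) = tan 43° / sin 55° = 1.1384
true dip = arctan 1.1384 = 48.70°

48.7°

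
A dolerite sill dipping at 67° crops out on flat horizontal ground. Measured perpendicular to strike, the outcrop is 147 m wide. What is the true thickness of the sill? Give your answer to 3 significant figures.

True thickness t = w · sin(dip) = 147 × sin 67°
t = 147 × 0.9205 = 135.314 m

135 m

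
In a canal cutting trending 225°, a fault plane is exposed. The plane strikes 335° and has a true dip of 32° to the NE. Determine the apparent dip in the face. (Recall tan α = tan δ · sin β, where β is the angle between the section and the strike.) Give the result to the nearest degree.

30°

Angle between strike (335°) and section (225°): β = 70°.
tan α = tan 32° × sin 70° = 0.6249 × 0.9397 = 0.5872
apparent dip = arctan 0.5872 = 30.42°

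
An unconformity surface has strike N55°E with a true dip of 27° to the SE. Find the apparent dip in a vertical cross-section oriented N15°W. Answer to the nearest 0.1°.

The strike is N55°E and the section trends N15°W; the acute angle between them is β = 70°.
tan α = tan 27° × sin 70° = 0.5095 × 0.9397 = 0.4788
α = arctan(0.4788) = 25.58°

25.6°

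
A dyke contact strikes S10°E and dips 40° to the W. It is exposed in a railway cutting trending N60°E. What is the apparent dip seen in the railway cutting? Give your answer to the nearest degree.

The strike is S10°E and the section trends N60°E; the acute angle between them is β = 70°.
tan(apparent dip) = tan 40° · sin 70° = 0.7885
α = arctan(0.7885) = 38.26°

38°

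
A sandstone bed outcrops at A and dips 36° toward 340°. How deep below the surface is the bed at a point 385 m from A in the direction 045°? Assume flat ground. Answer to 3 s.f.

The hole lies 65° from the dip direction, so the down-dip offset is 385 × cos 65° = 162.71 m.
Depth = down-dip offset × tan(dip) = 162.71 × tan 36° = 162.71 × 0.7265
Depth = 118.21 m

118 m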